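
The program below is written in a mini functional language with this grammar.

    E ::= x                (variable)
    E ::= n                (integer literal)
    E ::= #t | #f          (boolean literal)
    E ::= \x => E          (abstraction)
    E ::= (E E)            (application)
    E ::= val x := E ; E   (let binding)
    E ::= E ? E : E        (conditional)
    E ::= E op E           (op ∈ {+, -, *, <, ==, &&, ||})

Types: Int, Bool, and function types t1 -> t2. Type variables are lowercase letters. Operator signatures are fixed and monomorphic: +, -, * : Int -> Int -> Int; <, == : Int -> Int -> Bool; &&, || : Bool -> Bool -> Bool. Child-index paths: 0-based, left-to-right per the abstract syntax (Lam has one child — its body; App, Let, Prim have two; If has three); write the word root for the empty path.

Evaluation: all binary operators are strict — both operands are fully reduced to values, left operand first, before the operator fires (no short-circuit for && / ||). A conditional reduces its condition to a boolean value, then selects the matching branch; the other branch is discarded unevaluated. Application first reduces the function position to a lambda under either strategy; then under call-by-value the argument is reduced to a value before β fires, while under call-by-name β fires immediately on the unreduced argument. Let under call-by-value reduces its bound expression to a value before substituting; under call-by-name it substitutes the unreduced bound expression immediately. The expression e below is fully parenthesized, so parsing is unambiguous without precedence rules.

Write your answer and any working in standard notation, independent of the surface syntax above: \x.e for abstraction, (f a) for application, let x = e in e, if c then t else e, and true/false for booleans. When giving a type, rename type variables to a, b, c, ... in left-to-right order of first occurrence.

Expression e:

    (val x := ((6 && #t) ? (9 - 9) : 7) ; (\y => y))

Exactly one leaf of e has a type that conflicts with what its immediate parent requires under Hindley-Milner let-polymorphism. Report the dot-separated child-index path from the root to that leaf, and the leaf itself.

Answer: 0.0.0 : 6

Trace:
  unify Int ~ Bool
  FAIL: mismatch Int ~ Bool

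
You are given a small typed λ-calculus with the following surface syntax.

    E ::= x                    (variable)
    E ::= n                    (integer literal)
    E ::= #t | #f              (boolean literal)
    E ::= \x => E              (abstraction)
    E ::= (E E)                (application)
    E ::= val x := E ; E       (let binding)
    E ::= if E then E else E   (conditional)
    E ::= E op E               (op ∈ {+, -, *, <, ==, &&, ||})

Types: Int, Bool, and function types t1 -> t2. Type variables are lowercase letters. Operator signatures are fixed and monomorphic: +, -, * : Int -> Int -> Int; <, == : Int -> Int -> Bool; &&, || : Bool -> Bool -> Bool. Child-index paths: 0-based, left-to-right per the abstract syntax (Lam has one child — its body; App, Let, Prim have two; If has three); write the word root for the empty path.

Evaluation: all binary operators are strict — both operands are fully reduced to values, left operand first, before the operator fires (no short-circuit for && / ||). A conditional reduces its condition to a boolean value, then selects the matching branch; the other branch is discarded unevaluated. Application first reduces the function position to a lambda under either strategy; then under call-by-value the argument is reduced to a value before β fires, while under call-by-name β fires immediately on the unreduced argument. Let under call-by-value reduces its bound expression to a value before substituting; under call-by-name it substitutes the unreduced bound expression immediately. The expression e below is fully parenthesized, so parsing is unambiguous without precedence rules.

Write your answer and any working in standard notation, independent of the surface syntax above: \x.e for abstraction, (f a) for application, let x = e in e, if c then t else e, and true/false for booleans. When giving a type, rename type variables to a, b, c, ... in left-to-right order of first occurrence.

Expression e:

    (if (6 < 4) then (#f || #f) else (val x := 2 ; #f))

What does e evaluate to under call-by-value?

Derivation:
step 0: (if (6 < 4) then (false || false) else (let x = 2 in false))
step 1: [delta@0] (if false then (false || false) else (let x = 2 in false))
step 2: [if@root] (let x = 2 in false)
step 3: [let@root] false

Answer: false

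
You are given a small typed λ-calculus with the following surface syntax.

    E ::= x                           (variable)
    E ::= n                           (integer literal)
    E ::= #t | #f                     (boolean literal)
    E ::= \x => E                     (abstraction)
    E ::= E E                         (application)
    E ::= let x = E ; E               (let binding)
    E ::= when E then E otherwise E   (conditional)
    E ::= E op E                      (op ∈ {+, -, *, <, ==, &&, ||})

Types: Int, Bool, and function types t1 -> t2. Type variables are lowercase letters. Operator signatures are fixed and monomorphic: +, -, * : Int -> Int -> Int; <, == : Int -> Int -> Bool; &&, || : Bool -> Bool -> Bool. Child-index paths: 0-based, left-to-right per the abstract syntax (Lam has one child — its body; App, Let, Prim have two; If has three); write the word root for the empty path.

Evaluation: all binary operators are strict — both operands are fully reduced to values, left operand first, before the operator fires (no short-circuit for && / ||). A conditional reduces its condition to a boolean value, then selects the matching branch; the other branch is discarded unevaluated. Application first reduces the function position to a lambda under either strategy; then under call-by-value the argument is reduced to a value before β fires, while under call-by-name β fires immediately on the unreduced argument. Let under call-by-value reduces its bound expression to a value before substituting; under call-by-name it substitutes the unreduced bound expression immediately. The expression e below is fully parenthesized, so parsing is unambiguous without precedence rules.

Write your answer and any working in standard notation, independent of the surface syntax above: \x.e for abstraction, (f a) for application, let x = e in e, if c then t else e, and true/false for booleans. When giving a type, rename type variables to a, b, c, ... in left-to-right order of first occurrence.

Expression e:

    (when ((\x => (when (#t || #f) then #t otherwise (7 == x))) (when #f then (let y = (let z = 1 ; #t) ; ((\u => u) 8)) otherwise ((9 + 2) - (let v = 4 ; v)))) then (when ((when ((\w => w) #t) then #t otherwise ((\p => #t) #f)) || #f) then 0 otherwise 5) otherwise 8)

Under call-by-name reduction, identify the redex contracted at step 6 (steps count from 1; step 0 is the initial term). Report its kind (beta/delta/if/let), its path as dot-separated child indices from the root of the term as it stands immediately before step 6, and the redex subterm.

Answer: if at 0.0 : (if true then true else ((\p.true) false))

Derivation:
step 0: (if ((\x.(if (true || false) then true else (7 == x))) (if false then (let y = (let z = 1 in true) in ((\u.u) 8)) else ((9 + 2) - (let v = 4 in v)))) then (if ((if ((\w.w) true) then true else ((\p.true) false)) || false) then 0 else 5) else 8)
step 1: [beta@0] (if (if (true || false) then true else (7 == (if false then (let y = (let z = 1 in true) in ((\u.u) 8)) else ((9 + 2) - (let v = 4 in v))))) then (if ((if ((\w.w) true) then true else ((\p.true) false)) || false) then 0 else 5) else 8)
step 2: [delta@0.0] (if (if true then true else (7 == (if false then (let y = (let z = 1 in true) in ((\u.u) 8)) else ((9 + 2) - (let v = 4 in v))))) then (if ((if ((\w.w) true) then true else ((\p.true) false)) || false) then 0 else 5) else 8)
step 3: [if@0] (if true then (if ((if ((\w.w) true) then true else ((\p.true) false)) || false) then 0 else 5) else 8)
step 4: [if@root] (if ((if ((\w.w) true) then true else ((\p.true) false)) || false) then 0 else 5)
step 5: [beta@0.0.0] (if ((if true then true else ((\p.true) false)) || false) then 0 else 5)
step 6: [if@0.0] (if (true || false) then 0 else 5)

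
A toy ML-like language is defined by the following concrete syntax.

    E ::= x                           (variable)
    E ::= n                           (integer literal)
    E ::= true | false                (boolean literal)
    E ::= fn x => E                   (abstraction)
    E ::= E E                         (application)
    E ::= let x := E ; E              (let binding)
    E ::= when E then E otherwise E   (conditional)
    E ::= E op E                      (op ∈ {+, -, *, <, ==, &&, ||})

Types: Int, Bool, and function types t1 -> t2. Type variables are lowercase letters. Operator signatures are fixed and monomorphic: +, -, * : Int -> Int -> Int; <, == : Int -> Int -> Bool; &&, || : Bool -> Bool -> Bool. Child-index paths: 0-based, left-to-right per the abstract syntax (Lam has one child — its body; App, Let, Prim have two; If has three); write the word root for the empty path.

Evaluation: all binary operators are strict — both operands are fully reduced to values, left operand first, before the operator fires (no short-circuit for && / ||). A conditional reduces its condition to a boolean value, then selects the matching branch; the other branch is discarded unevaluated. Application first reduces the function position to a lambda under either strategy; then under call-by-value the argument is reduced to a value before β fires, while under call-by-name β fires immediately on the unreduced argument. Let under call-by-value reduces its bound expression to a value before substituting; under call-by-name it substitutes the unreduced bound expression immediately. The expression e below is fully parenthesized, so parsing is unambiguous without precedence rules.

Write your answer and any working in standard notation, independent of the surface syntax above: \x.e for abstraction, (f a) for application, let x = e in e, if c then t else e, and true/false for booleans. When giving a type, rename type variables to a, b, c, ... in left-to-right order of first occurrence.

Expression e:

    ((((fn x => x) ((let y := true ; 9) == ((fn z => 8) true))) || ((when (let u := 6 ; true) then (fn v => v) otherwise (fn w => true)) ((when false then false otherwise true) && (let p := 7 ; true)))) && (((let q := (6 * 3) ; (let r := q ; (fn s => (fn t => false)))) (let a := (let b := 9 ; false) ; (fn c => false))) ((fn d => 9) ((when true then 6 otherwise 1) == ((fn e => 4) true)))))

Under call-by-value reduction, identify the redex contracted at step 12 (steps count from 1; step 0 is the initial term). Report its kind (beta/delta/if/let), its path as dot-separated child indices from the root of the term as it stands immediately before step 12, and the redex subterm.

Answer: delta at 1.0.0.0 : (6 * 3)

Trace:
step 0: ((((\x.x) ((let y = true in 9) == ((\z.8) true))) || ((if (let u = 6 in true) then (\v.v) else (\w.true)) ((if false then false else true) && (let p = 7 in true)))) && (((let q = (6 * 3) in (let r = q in (\s.(\t.false)))) (let a = (let b = 9 in false) in (\c.false))) ((\d.9) ((if true then 6 else 1) == ((\e.4) true)))))
step 1: [let@0.0.1.0] ((((\x.x) (9 == ((\z.8) true))) || ((if (let u = 6 in true) then (\v.v) else (\w.true)) ((if false then false else true) && (let p = 7 in true)))) && (((let q = (6 * 3) in (let r = q in (\s.(\t.false)))) (let a = (let b = 9 in false) in (\c.false))) ((\d.9) ((if true then 6 else 1) == ((\e.4) true)))))
step 2: [beta@0.0.1.1] ((((\x.x) (9 == 8)) || ((if (let u = 6 in true) then (\v.v) else (\w.true)) ((if false then false else true) && (let p = 7 in true)))) && (((let q = (6 * 3) in (let r = q in (\s.(\t.false)))) (let a = (let b = 9 in false) in (\c.false))) ((\d.9) ((if true then 6 else 1) == ((\e.4) true)))))
step 3: [delta@0.0.1] ((((\x.x) false) || ((if (let u = 6 in true) then (\v.v) else (\w.true)) ((if false then false else true) && (let p = 7 in true)))) && (((let q = (6 * 3) in (let r = q in (\s.(\t.false)))) (let a = (let b = 9 in false) in (\c.false))) ((\d.9) ((if true then 6 else 1) == ((\e.4) true)))))
step 4: [beta@0.0] ((false || ((if (let u = 6 in true) then (\v.v) else (\w.true)) ((if false then false else true) && (let p = 7 in true)))) && (((let q = (6 * 3) in (let r = q in (\s.(\t.false)))) (let a = (let b = 9 in false) in (\c.false))) ((\d.9) ((if true then 6 else 1) == ((\e.4) true)))))
step 5: [let@0.1.0.0] ((false || ((if true then (\v.v) else (\w.true)) ((if false then false else true) && (let p = 7 in true)))) && (((let q = (6 * 3) in (let r = q in (\s.(\t.false)))) (let a = (let b = 9 in false) in (\c.false))) ((\d.9) ((if true then 6 else 1) == ((\e.4) true)))))
step 6: [if@0.1.0] ((false || ((\v.v) ((if false then false else true) && (let p = 7 in true)))) && (((let q = (6 * 3) in (let r = q in (\s.(\t.false)))) (let a = (let b = 9 in false) in (\c.false))) ((\d.9) ((if true then 6 else 1) == ((\e.4) true)))))
step 7: [if@0.1.1.0] ((false || ((\v.v) (true && (let p = 7 in true)))) && (((let q = (6 * 3) in (let r = q in (\s.(\t.false)))) (let a = (let b = 9 in false) in (\c.false))) ((\d.9) ((if true then 6 else 1) == ((\e.4) true)))))
step 8: [let@0.1.1.1] ((false || ((\v.v) (true && true))) && (((let q = (6 * 3) in (let r = q in (\s.(\t.false)))) (let a = (let b = 9 in false) in (\c.false))) ((\d.9) ((if true then 6 else 1) == ((\e.4) true)))))
step 9: [delta@0.1.1] ((false || ((\v.v) true)) && (((let q = (6 * 3) in (let r = q in (\s.(\t.false)))) (let a = (let b = 9 in false) in (\c.false))) ((\d.9) ((if true then 6 else 1) == ((\e.4) true)))))
step 10: [beta@0.1] ((false || true) && (((let q = (6 * 3) in (let r = q in (\s.(\t.false)))) (let a = (let b = 9 in false) in (\c.false))) ((\d.9) ((if true then 6 else 1) == ((\e.4) true)))))
step 11: [delta@0] (true && (((let q = (6 * 3) in (let r = q in (\s.(\t.false)))) (let a = (let b = 9 in false) in (\c.false))) ((\d.9) ((if true then 6 else 1) == ((\e.4) true)))))
step 12: [delta@1.0.0.0] (true && (((let q = 18 in (let r = q in (\s.(\t.false)))) (let a = (let b = 9 in false) in (\c.false))) ((\d.9) ((if true then 6 else 1) == ((\e.4) true)))))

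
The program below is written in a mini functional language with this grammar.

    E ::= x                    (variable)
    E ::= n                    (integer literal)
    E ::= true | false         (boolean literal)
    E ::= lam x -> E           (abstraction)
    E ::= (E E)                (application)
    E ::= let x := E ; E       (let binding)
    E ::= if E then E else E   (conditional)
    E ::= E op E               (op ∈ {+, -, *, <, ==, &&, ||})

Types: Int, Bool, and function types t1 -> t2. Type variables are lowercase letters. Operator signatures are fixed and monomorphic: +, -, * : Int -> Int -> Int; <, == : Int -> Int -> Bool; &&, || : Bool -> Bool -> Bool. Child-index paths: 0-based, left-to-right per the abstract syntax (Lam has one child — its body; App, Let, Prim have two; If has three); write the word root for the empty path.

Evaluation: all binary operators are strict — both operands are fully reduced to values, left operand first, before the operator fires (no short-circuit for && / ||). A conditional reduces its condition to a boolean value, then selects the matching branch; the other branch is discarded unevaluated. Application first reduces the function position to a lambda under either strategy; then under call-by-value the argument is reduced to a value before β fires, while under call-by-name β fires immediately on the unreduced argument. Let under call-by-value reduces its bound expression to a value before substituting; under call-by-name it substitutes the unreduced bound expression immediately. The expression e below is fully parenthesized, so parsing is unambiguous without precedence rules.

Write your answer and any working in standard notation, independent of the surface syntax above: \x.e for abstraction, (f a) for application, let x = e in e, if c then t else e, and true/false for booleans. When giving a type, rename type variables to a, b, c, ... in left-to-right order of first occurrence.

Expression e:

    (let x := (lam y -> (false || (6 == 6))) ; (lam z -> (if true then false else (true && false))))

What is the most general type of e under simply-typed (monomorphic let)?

Answer: a -> Bool

Derivation:
  unify Bool ~ Bool
  unify Int ~ Int
  unify Int ~ Int
  unify Bool ~ Bool
\y._ : a -> Bool
let x : a -> Bool
  unify Bool ~ Bool
  unify Bool ~ Bool
  unify Bool ~ Bool
  unify Bool ~ Bool
\z._ : b -> Bool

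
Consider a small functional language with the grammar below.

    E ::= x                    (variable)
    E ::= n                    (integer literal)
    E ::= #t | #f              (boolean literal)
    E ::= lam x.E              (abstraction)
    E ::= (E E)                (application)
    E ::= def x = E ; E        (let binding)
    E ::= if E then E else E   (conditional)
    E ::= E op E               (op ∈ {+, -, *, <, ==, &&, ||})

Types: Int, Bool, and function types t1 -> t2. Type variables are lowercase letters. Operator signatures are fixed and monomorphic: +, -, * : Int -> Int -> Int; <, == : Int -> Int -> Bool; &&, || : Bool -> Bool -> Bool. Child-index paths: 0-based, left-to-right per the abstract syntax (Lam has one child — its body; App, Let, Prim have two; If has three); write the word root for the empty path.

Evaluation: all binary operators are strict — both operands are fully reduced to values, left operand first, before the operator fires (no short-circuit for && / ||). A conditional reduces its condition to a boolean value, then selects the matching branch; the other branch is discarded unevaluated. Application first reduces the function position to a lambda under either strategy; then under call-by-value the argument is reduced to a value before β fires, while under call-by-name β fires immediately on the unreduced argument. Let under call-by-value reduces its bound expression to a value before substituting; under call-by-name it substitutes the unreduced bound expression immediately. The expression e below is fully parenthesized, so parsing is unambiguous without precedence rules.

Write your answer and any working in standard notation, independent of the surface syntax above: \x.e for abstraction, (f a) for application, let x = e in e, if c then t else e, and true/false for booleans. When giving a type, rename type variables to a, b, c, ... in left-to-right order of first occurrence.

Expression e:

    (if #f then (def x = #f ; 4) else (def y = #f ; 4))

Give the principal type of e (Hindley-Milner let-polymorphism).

Answer: Int

Working:
  unify Bool ~ Bool
let x : Bool
let y : Bool
  unify Int ~ Int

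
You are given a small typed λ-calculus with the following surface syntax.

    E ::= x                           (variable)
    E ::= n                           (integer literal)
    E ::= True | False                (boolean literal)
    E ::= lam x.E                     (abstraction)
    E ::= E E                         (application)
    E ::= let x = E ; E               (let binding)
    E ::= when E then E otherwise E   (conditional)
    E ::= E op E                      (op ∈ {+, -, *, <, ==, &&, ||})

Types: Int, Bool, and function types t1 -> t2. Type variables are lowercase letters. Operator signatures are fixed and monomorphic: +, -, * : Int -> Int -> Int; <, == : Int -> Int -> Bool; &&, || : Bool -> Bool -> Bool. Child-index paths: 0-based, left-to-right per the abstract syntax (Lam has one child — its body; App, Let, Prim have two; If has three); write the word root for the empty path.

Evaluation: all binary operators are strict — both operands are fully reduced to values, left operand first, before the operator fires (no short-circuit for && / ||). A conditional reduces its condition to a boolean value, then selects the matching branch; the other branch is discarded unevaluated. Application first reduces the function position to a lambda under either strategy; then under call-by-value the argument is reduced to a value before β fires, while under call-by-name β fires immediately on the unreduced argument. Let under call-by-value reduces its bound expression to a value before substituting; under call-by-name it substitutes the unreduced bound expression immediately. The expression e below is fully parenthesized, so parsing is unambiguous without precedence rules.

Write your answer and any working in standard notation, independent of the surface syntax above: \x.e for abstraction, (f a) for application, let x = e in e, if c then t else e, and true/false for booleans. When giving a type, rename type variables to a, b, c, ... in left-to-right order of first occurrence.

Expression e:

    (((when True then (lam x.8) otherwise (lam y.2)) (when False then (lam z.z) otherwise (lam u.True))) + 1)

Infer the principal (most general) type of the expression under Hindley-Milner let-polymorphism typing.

Answer: Int

Derivation:
  unify Bool ~ Bool
\x._ : a -> Int
\y._ : b -> Int
  unify a -> Int ~ b -> Int
  unify a ~ b
  unify Int ~ Int
  unify Bool ~ Bool
z : c
\z._ : c -> c
\u._ : d -> Bool
  unify c -> c ~ d -> Bool
  unify c ~ d
  unify d ~ Bool
  unify b -> Int ~ (Bool -> Bool) -> e
  unify b ~ Bool -> Bool
  unify Int ~ e
_ _ : Int
  unify Int ~ Int
  unify Int ~ Int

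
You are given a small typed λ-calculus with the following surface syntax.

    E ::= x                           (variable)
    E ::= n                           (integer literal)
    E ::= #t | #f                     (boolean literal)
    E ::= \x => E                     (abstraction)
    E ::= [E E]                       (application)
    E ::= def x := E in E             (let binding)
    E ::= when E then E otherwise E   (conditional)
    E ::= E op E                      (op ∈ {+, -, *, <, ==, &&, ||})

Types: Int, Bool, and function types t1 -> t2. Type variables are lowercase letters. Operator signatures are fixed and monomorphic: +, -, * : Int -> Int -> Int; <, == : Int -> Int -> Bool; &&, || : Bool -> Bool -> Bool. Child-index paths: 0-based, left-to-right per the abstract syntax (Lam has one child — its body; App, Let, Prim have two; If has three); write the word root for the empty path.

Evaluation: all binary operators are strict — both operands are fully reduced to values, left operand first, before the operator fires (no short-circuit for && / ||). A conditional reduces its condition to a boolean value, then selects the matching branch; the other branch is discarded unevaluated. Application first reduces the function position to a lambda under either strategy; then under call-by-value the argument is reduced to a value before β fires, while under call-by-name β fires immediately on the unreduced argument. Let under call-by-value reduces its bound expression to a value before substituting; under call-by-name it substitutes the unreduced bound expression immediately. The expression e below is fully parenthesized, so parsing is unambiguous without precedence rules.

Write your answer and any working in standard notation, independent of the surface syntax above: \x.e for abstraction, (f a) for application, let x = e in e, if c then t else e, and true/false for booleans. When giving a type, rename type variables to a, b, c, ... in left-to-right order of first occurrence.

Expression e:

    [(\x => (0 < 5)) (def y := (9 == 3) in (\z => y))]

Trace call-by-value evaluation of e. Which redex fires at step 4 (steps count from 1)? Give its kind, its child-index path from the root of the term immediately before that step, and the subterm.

Derivation:
step 0: ((\x.(0 < 5)) (let y = (9 == 3) in (\z.y)))
step 1: [delta@1.0] ((\x.(0 < 5)) (let y = false in (\z.y)))
step 2: [let@1] ((\x.(0 < 5)) (\z.false))
step 3: [beta@root] (0 < 5)
step 4: [delta@root] true

Answer: delta at root : (0 < 5)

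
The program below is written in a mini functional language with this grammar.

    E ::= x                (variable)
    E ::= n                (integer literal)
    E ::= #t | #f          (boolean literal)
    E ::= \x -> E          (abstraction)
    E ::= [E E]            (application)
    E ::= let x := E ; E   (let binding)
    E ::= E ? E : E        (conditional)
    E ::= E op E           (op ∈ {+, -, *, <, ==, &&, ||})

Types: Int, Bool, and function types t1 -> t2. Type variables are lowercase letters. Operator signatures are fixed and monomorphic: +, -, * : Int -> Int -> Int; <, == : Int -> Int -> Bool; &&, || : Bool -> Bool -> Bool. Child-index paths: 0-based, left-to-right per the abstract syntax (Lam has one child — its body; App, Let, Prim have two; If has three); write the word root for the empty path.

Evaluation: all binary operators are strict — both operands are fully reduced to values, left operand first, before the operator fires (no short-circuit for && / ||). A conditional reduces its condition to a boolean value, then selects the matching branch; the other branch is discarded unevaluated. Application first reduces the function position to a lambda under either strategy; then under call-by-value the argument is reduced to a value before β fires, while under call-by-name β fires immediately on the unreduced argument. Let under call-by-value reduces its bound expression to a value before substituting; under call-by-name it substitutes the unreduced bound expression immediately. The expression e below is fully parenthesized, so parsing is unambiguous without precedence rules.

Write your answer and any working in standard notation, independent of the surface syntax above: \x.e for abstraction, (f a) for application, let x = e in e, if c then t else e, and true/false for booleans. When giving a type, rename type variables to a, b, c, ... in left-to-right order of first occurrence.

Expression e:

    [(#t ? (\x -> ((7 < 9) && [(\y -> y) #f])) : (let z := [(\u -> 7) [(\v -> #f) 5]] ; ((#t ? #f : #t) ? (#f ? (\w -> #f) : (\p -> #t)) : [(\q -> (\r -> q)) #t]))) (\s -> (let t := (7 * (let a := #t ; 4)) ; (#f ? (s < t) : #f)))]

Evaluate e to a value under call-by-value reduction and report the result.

Derivation:
step 0: ((if true then (\x.((7 < 9) && ((\y.y) false))) else (let z = ((\u.7) ((\v.false) 5)) in (if (if true then false else true) then (if false then (\w.false) else (\p.true)) else ((\q.(\r.q)) true)))) (\s.(let t = (7 * (let a = true in 4)) in (if false then (s < t) else false))))
step 1: [if@0] ((\x.((7 < 9) && ((\y.y) false))) (\s.(let t = (7 * (let a = true in 4)) in (if false then (s < t) else false))))
step 2: [beta@root] ((7 < 9) && ((\y.y) false))
step 3: [delta@0] (true && ((\y.y) false))
step 4: [beta@1] (true && false)
step 5: [delta@root] false

Answer: false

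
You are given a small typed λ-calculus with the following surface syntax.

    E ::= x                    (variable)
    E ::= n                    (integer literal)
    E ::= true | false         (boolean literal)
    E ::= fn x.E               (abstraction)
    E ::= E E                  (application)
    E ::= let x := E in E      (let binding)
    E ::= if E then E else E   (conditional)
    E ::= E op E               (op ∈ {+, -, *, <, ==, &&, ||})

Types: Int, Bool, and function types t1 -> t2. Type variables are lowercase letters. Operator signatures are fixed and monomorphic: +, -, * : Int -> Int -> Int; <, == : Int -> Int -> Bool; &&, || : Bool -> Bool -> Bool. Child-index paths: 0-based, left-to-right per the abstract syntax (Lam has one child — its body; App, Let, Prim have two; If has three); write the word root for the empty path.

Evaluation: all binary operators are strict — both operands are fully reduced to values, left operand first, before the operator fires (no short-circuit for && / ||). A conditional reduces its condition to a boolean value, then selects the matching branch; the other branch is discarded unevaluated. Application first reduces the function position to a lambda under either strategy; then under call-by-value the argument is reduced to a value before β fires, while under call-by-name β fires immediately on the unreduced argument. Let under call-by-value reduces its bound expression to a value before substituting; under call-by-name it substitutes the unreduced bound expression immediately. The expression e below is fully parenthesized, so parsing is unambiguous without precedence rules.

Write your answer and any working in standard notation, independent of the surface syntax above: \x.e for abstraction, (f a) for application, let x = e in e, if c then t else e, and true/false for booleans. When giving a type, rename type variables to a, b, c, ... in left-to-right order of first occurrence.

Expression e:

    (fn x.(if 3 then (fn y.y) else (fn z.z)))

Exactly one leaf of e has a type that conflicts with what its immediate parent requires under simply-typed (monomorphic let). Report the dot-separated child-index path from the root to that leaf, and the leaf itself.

Working:
  unify Int ~ Bool
  FAIL: mismatch Int ~ Bool

Answer: 0.0 : 3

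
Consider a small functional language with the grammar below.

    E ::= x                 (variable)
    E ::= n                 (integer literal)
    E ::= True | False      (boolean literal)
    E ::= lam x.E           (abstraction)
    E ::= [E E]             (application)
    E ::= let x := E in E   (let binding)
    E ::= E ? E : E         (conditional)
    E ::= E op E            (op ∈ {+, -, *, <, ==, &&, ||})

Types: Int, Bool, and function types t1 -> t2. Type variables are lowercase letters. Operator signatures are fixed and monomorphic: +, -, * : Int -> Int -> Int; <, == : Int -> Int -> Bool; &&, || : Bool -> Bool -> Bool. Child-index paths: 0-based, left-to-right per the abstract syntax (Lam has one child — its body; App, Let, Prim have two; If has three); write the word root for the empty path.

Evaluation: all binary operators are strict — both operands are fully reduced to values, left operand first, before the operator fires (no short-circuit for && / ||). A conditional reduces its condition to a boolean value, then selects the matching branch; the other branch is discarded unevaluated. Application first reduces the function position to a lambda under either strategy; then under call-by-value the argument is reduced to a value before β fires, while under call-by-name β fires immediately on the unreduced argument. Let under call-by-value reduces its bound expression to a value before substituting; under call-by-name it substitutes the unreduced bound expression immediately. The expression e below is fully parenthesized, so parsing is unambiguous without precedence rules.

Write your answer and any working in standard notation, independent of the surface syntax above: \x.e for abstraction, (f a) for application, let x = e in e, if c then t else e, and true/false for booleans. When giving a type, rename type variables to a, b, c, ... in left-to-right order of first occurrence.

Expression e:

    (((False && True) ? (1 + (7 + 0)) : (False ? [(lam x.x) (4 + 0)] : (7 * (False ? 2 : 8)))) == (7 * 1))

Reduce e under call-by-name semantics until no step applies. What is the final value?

Answer: false

Derivation:
step 0: ((if (false && true) then (1 + (7 + 0)) else (if false then ((\x.x) (4 + 0)) else (7 * (if false then 2 else 8)))) == (7 * 1))
step 1: [delta@0.0] ((if false then (1 + (7 + 0)) else (if false then ((\x.x) (4 + 0)) else (7 * (if false then 2 else 8)))) == (7 * 1))
step 2: [if@0] ((if false then ((\x.x) (4 + 0)) else (7 * (if false then 2 else 8))) == (7 * 1))
step 3: [if@0] ((7 * (if false then 2 else 8)) == (7 * 1))
step 4: [if@0.1] ((7 * 8) == (7 * 1))
step 5: [delta@0] (56 == (7 * 1))
step 6: [delta@1] (56 == 7)
step 7: [delta@root] false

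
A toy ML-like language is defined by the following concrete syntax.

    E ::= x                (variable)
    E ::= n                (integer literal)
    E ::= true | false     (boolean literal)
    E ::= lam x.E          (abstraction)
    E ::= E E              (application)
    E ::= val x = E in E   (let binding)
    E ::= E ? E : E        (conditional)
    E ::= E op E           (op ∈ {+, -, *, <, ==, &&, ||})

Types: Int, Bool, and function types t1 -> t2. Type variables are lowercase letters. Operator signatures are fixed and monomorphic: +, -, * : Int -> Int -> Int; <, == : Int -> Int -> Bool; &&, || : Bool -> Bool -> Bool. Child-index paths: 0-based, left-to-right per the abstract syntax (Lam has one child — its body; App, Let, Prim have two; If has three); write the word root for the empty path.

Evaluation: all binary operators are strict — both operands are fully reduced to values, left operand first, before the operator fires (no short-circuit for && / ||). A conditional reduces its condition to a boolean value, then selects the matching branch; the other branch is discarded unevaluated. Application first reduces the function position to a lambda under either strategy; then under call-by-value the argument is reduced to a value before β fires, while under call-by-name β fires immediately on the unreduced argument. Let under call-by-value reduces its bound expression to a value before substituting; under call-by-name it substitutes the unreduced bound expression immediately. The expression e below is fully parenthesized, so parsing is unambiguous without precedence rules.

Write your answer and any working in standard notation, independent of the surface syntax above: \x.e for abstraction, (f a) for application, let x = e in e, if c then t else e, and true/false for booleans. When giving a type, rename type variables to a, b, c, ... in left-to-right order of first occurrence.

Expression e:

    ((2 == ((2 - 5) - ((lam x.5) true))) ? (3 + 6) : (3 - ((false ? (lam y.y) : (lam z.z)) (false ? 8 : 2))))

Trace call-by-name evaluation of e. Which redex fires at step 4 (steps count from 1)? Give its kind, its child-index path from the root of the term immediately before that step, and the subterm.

Working:
step 0: (if (2 == ((2 - 5) - ((\x.5) true))) then (3 + 6) else (3 - ((if false then (\y.y) else (\z.z)) (if false then 8 else 2))))
step 1: [delta@0.1.0] (if (2 == (-3 - ((\x.5) true))) then (3 + 6) else (3 - ((if false then (\y.y) else (\z.z)) (if false then 8 else 2))))
step 2: [beta@0.1.1] (if (2 == (-3 - 5)) then (3 + 6) else (3 - ((if false then (\y.y) else (\z.z)) (if false then 8 else 2))))
step 3: [delta@0.1] (if (2 == -8) then (3 + 6) else (3 - ((if false then (\y.y) else (\z.z)) (if false then 8 else 2))))
step 4: [delta@0] (if false then (3 + 6) else (3 - ((if false then (\y.y) else (\z.z)) (if false then 8 else 2))))

Answer: delta at 0 : (2 == -8)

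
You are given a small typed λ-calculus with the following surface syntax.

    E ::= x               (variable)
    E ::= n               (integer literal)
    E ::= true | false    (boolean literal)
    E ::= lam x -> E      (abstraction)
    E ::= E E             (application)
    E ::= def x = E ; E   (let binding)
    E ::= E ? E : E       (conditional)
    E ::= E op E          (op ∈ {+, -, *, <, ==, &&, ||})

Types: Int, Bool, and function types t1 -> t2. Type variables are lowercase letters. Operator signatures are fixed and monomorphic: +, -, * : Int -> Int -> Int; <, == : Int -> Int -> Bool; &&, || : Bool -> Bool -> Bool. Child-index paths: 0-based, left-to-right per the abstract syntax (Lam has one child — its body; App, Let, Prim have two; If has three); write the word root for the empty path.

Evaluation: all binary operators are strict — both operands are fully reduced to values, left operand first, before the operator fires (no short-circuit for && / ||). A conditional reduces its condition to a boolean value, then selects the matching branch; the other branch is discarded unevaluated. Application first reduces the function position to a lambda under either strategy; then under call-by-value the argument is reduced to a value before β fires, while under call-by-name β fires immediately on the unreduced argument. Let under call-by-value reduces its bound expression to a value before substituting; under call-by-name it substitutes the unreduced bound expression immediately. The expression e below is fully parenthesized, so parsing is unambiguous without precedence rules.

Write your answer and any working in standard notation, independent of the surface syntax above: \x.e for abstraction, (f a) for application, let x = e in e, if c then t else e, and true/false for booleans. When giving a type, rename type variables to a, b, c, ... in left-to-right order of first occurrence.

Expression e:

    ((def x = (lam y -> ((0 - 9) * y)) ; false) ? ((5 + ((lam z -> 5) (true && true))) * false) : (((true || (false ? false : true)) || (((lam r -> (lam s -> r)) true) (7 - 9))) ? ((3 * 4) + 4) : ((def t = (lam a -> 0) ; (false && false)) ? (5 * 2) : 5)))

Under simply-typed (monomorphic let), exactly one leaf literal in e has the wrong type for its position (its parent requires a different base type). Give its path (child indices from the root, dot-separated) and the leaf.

Answer: 1.1 : false

Trace:
  unify Int ~ Int
  unify Int ~ Int
  unify Int ~ Int
y : a
  unify a ~ Int
\y._ : Int -> Int
let x : Int -> Int
  unify Bool ~ Bool
  unify Int ~ Int
\z._ : b -> Int
  unify Bool ~ Bool
  unify Bool ~ Bool
  unify b -> Int ~ Bool -> c
  unify b ~ Bool
  unify Int ~ c
_ _ : Int
  unify Int ~ Int
  unify Int ~ Int
  unify Bool ~ Int
  FAIL: mismatch Bool ~ Int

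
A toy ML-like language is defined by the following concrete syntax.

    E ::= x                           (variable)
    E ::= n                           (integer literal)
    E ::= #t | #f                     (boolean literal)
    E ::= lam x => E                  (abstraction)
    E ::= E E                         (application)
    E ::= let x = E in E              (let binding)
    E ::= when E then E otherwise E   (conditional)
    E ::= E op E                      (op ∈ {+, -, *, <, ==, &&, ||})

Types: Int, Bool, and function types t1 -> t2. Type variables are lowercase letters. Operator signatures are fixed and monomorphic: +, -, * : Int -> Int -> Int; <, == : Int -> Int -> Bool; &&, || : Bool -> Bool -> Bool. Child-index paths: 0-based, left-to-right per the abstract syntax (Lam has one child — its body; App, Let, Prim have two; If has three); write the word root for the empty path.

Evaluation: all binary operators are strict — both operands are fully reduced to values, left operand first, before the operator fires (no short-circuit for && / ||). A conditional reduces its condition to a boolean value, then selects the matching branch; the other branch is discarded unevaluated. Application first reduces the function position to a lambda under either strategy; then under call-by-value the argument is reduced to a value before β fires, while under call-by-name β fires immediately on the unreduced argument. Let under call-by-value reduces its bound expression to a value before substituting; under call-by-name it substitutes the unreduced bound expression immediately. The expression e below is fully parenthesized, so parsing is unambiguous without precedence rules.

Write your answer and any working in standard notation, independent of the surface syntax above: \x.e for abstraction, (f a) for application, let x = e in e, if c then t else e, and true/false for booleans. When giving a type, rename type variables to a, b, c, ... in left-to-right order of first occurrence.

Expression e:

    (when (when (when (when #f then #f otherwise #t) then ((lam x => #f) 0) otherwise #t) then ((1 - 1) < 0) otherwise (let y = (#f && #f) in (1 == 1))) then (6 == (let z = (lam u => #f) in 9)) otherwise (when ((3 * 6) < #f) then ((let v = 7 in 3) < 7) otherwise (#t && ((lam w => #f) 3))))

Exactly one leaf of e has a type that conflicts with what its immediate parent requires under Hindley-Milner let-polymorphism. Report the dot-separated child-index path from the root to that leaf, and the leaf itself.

Answer: 2.0.1 : false

Derivation:
  unify Bool ~ Bool
  unify Bool ~ Bool
  unify Bool ~ Bool
\x._ : a -> Bool
  unify a -> Bool ~ Int -> b
  unify a ~ Int
  unify Bool ~ b
_ _ : Bool
  unify Bool ~ Bool
  unify Bool ~ Bool
  unify Int ~ Int
  unify Int ~ Int
  unify Int ~ Int
  unify Int ~ Int
  unify Bool ~ Bool
  unify Bool ~ Bool
let y : Bool
  unify Int ~ Int
  unify Int ~ Int
  unify Bool ~ Bool
  unify Bool ~ Bool
  unify Int ~ Int
\u._ : c -> Bool
let z : forall. c -> Bool
  unify Int ~ Int
  unify Int ~ Int
  unify Int ~ Int
  unify Int ~ Int
  unify Bool ~ Int
  FAIL: mismatch Bool ~ Int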